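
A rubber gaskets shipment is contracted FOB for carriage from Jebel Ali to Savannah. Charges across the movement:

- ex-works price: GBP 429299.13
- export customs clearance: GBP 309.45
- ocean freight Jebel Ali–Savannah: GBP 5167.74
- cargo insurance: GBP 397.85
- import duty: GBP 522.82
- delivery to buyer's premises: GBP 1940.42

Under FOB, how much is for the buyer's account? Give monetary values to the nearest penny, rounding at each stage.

FOB: the seller bears costs until goods are on board at the origin port; the buyer bears freight, insurance and all costs thereafter.
Seller's account: goods 429299.13 + export clearance 309.45 = 429608.58
Buyer's account: freight 5167.74 + insurance 397.85 + duty 522.82 + delivery 1940.42 = 8028.83

Buyer's account: GBP 8028.83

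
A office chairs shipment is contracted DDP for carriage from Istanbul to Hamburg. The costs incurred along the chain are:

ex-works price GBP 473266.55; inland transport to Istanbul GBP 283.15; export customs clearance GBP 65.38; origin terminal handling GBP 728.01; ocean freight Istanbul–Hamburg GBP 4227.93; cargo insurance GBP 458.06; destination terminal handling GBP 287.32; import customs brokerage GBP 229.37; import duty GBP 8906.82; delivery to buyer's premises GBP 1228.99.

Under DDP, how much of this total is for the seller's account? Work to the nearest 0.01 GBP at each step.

DDP: the seller bears all costs including import duty.
Seller's account: goods 473266.55 + inland to port 283.15 + export clearance 65.38 + origin terminal 728.01 + freight 4227.93 + insurance 458.06 + destination terminal 287.32 + brokerage 229.37 + duty 8906.82 + delivery 1228.99 = 489681.58
Buyer's account: 0.00

Seller's account: GBP 489681.58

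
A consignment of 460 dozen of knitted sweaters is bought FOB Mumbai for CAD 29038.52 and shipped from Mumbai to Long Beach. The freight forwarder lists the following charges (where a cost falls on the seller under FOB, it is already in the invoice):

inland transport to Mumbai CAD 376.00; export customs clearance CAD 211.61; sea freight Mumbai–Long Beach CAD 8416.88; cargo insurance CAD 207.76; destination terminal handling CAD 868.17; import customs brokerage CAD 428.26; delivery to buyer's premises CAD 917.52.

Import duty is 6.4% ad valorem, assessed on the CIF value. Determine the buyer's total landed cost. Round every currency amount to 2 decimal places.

FOB: the seller bears costs until goods are on board at the origin port; the buyer bears freight, insurance and all costs thereafter.
Already in the invoice (seller's account under FOB): inland to port, export clearance — exclude.
CIF value = FOB price + freight + insurance = 29038.52 + 8416.88 + 207.76 = 37663.16
Import duty = 37663.16 × 6.4% = 2410.44
Buyer bears: freight 8416.88 + insurance 207.76 + destination terminal 868.17 + brokerage 428.26 + delivery 917.52 + duty 2410.44 = 13249.03
Landed cost = invoice 29038.52 + 13249.03 = 42287.55

Total landed cost: CAD 42287.55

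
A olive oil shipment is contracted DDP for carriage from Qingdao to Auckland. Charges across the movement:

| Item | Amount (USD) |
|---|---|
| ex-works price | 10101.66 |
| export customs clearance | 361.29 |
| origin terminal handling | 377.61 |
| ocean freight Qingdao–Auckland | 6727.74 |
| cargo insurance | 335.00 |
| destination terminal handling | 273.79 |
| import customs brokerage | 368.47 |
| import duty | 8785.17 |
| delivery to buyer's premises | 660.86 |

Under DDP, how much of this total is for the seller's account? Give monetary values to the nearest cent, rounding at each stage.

Seller's account: USD 27991.59

DDP: the seller bears all costs including import duty.
Seller's account: goods 10101.66 + export clearance 361.29 + origin terminal 377.61 + freight 6727.74 + insurance 335.00 + destination terminal 273.79 + brokerage 368.47 + duty 8785.17 + delivery 660.86 = 27991.59
Buyer's account: 0.00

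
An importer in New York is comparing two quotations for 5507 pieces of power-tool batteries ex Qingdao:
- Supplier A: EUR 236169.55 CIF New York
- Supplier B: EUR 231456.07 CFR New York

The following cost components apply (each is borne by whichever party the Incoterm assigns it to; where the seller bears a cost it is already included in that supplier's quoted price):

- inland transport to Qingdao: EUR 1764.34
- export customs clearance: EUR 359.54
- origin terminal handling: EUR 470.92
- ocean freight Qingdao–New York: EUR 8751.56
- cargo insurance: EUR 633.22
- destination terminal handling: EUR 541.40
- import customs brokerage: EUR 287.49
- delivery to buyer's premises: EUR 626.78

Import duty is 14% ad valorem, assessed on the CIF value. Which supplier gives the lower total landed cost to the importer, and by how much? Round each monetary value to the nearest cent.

Supplier A (CIF):
The CIF price already equals the CIF value: 236169.55
Import duty = 236169.55 × 14% = 33063.74
Buyer bears (A): 541.40 + 287.49 + 626.78 = 1455.67
Landed cost (A) = invoice 236169.55 + 1455.67 + duty 33063.74 = 270688.96
Supplier B (CFR):
CIF value = CFR price + insurance = 231456.07 + 633.22 = 232089.29
Import duty = 232089.29 × 14% = 32492.50
Buyer bears (B): 633.22 + 541.40 + 287.49 + 626.78 = 2088.89
Landed cost (B) = invoice 231456.07 + 2088.89 + duty 32492.50 = 266037.46
Difference = |270688.96 − 266037.46| = 4651.50

Supplier B is cheaper by EUR 4651.50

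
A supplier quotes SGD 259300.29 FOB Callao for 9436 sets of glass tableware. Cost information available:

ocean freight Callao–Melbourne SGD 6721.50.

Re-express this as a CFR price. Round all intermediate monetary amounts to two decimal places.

CFR price: SGD 266021.79

From FOB to CFR, the seller additionally bears: freight.
CFR price = 259300.29 + 6721.50 = 266021.79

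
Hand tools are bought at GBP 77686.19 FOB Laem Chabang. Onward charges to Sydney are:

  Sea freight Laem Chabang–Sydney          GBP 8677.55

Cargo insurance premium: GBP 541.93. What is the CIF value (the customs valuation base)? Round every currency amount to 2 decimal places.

CIF = FOB price + freight + insurance
CIF = 77686.19 + 8677.55 + 541.93 = 86905.67

CIF value: GBP 86905.67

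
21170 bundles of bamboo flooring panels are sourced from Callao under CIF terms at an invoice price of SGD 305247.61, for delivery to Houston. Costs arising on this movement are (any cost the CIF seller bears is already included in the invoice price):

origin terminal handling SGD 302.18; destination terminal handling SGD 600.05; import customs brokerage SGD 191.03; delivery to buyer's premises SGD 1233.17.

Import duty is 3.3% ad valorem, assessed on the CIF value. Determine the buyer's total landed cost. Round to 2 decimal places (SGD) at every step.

Total landed cost: SGD 317345.03

CIF: the seller pays costs through ocean freight and marine insurance to the destination port.
Already in the invoice (seller's account under CIF): origin terminal — exclude.
The CIF price already equals the CIF value: 305247.61
Import duty = 305247.61 × 3.3% = 10073.17
Buyer bears: destination terminal 600.05 + brokerage 191.03 + delivery 1233.17 + duty 10073.17 = 12097.42
Landed cost = invoice 305247.61 + 12097.42 = 317345.03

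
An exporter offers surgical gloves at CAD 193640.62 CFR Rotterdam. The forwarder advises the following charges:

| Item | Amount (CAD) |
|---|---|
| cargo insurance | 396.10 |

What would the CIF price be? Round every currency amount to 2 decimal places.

From CFR to CIF, the seller additionally bears: insurance.
CIF price = 193640.62 + 396.10 = 194036.72

CIF price: CAD 194036.72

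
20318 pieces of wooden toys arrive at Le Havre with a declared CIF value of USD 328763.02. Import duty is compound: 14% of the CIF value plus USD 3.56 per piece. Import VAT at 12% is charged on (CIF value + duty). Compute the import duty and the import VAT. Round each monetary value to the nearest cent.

Import duty: USD 118358.90; import VAT: USD 53654.63

Ad valorem component: 328763.02 × 14% = 46026.82
Specific component: 20318 × 3.56 = 72332.08
Import duty = 46026.82 + 72332.08 = 118358.90
VAT base = CIF + duty = 328763.02 + 118358.90 = 447121.92
Import VAT = 447121.92 × 12% = 53654.63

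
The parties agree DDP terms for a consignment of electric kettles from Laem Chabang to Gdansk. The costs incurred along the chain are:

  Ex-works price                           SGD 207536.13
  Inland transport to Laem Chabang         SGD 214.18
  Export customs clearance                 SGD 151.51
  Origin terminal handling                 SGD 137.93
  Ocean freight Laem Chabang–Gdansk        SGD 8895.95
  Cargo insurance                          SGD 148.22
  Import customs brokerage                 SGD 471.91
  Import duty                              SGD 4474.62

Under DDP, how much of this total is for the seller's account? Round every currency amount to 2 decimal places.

DDP: the seller bears all costs including import duty.
Seller's account: goods 207536.13 + inland to port 214.18 + export clearance 151.51 + origin terminal 137.93 + freight 8895.95 + insurance 148.22 + brokerage 471.91 + duty 4474.62 = 222030.45
Buyer's account: 0.00

Seller's account: SGD 222030.45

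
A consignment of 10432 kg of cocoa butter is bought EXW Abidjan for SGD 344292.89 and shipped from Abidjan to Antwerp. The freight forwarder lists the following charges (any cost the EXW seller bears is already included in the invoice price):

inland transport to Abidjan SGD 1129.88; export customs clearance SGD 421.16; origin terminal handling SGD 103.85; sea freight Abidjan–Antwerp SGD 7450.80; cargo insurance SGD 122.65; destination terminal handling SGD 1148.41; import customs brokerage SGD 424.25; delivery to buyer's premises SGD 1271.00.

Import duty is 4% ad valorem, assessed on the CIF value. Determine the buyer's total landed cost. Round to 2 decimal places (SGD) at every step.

Total landed cost: SGD 370505.74

EXW: the seller makes goods available at their premises; the buyer bears all onward costs.
CIF value = EXW price + inland to port + export clearance + origin terminal + freight + insurance = 344292.89 + 1129.88 + 421.16 + 103.85 + 7450.80 + 122.65 = 353521.23
Import duty = 353521.23 × 4% = 14140.85
Buyer bears: inland to port 1129.88 + export clearance 421.16 + origin terminal 103.85 + freight 7450.80 + insurance 122.65 + destination terminal 1148.41 + brokerage 424.25 + delivery 1271.00 + duty 14140.85 = 26212.85
Landed cost = invoice 344292.89 + 26212.85 = 370505.74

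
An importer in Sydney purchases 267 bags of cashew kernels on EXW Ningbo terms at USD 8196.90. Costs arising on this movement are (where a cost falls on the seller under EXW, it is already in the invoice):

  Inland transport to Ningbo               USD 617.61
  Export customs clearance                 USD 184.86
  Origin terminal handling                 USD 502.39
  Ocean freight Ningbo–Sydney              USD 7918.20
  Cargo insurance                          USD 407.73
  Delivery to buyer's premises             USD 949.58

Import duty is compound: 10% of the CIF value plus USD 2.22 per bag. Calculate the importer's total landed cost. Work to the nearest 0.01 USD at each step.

Total landed cost: USD 21152.78

EXW: the seller makes goods available at their premises; the buyer bears all onward costs.
CIF value = EXW price + inland to port + export clearance + origin terminal + freight + insurance = 8196.90 + 617.61 + 184.86 + 502.39 + 7918.20 + 407.73 = 17827.69
Ad valorem component: 17827.69 × 10% = 1782.77
Specific component: 267 × 2.22 = 592.74
Import duty = 1782.77 + 592.74 = 2375.51
Buyer bears: inland to port 617.61 + export clearance 184.86 + origin terminal 502.39 + freight 7918.20 + insurance 407.73 + delivery 949.58 + duty 2375.51 = 12955.88
Landed cost = invoice 8196.90 + 12955.88 = 21152.78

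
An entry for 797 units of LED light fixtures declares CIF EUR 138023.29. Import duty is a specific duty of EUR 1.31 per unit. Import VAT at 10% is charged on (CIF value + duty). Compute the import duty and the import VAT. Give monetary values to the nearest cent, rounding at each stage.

Import duty = 797 × 1.31 = 1044.07
VAT base = CIF + duty = 138023.29 + 1044.07 = 139067.36
Import VAT = 139067.36 × 10% = 13906.74

Import duty: EUR 1044.07; import VAT: EUR 13906.74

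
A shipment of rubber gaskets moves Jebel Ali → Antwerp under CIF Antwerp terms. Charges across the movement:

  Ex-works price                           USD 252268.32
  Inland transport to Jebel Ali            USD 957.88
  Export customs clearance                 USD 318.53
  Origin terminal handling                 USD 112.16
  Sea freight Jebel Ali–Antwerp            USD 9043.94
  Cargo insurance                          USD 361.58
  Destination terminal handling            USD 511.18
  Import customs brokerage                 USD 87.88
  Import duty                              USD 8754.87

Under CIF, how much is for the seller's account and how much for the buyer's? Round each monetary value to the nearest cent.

CIF: the seller pays costs through ocean freight and marine insurance to the destination port.
Seller's account: goods 252268.32 + inland to port 957.88 + export clearance 318.53 + origin terminal 112.16 + freight 9043.94 + insurance 361.58 = 263062.41
Buyer's account: destination terminal 511.18 + brokerage 87.88 + duty 8754.87 = 9353.93

Seller: USD 263062.41; buyer: USD 9353.93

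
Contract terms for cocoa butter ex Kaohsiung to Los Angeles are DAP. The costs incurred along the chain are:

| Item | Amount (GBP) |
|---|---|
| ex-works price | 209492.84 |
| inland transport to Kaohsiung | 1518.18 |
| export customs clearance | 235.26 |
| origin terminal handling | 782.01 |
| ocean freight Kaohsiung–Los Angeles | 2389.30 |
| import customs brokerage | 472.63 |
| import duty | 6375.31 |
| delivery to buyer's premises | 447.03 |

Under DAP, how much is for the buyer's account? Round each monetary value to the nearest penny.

Buyer's account: GBP 6847.94

DAP: the seller bears all costs to the named destination except import duty and clearance.
Seller's account: goods 209492.84 + inland to port 1518.18 + export clearance 235.26 + origin terminal 782.01 + freight 2389.30 + delivery 447.03 = 214864.62
Buyer's account: brokerage 472.63 + duty 6375.31 = 6847.94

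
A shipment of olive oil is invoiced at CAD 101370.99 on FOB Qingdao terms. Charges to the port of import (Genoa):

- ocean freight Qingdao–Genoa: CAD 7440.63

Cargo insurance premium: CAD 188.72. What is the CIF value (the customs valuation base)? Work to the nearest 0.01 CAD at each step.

CIF value: CAD 109000.34

CIF = FOB price + freight + insurance
CIF = 101370.99 + 7440.63 + 188.72 = 109000.34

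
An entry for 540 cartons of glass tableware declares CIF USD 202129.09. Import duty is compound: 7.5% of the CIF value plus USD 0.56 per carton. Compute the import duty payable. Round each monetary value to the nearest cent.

Ad valorem component: 202129.09 × 7.5% = 15159.68
Specific component: 540 × 0.56 = 302.40
Import duty = 15159.68 + 302.40 = 15462.08

Import duty: USD 15462.08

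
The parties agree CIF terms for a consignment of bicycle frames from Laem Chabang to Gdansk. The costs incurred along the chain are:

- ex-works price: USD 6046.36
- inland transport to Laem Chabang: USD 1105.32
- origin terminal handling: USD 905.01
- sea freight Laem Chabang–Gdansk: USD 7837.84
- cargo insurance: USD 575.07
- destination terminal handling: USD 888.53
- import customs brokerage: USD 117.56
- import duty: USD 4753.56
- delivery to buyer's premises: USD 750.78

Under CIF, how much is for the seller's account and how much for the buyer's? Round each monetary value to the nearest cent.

Seller: USD 16469.60; buyer: USD 6510.43

CIF: the seller pays costs through ocean freight and marine insurance to the destination port.
Seller's account: goods 6046.36 + inland to port 1105.32 + origin terminal 905.01 + freight 7837.84 + insurance 575.07 = 16469.60
Buyer's account: destination terminal 888.53 + brokerage 117.56 + duty 4753.56 + delivery 750.78 = 6510.43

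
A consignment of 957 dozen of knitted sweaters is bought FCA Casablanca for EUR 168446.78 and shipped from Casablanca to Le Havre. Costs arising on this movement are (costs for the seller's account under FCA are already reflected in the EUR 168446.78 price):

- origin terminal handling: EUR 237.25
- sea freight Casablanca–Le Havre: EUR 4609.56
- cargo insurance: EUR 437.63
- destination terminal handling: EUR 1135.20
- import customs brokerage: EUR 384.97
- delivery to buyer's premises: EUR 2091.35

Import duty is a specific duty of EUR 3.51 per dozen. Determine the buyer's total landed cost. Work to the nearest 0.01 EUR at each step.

FCA: the seller delivers export-cleared goods to the carrier; the buyer bears costs from that point.
CIF value = FCA price + origin terminal + freight + insurance = 168446.78 + 237.25 + 4609.56 + 437.63 = 173731.22
Import duty = 957 × 3.51 = 3359.07
Buyer bears: origin terminal 237.25 + freight 4609.56 + insurance 437.63 + destination terminal 1135.20 + brokerage 384.97 + delivery 2091.35 + duty 3359.07 = 12255.03
Landed cost = invoice 168446.78 + 12255.03 = 180701.81

Total landed cost: EUR 180701.81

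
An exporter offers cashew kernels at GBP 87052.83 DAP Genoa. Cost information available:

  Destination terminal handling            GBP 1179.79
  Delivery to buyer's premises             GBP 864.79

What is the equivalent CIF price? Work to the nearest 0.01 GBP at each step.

From DAP to CIF, the seller no longer bears: destination terminal, delivery.
CIF price = 87052.83 − 1179.79 − 864.79 = 85008.25

CIF price: GBP 85008.25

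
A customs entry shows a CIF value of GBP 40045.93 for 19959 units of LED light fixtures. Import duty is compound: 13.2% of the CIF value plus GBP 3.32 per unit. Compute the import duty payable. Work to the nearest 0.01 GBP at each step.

Ad valorem component: 40045.93 × 13.2% = 5286.06
Specific component: 19959 × 3.32 = 66263.88
Import duty = 5286.06 + 66263.88 = 71549.94

Import duty: GBP 71549.94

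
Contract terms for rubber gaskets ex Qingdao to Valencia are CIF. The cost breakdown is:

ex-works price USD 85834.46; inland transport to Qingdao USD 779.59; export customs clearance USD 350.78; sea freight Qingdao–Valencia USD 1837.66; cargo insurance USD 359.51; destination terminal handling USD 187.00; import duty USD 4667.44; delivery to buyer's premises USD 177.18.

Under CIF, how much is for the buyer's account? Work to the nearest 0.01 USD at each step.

Buyer's account: USD 5031.62

CIF: the seller pays costs through ocean freight and marine insurance to the destination port.
Seller's account: goods 85834.46 + inland to port 779.59 + export clearance 350.78 + freight 1837.66 + insurance 359.51 = 89162.00
Buyer's account: destination terminal 187.00 + duty 4667.44 + delivery 177.18 = 5031.62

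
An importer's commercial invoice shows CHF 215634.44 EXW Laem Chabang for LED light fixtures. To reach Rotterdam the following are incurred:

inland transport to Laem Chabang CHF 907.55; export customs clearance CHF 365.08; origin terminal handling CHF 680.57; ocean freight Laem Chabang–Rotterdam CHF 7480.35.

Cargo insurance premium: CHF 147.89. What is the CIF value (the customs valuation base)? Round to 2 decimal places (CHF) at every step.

CIF = EXW price + pre-shipment costs + freight + insurance
CIF = 215634.44 + 907.55 + 365.08 + 680.57 + 7480.35 + 147.89 = 225215.88

CIF value: CHF 225215.88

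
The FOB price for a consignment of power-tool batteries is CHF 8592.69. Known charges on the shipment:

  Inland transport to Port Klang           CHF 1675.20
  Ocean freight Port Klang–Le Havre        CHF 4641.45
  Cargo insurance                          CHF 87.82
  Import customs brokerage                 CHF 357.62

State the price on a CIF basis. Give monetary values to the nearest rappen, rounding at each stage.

Not relevant to the conversion: inland to port — on the seller under both FOB and CIF; already in the FOB price and stays in the CIF price. brokerage — on the buyer under both terms; not part of either seller's price.
From FOB to CIF, the seller additionally bears: freight, insurance.
CIF price = 8592.69 + 4641.45 + 87.82 = 13321.96

CIF price: CHF 13321.96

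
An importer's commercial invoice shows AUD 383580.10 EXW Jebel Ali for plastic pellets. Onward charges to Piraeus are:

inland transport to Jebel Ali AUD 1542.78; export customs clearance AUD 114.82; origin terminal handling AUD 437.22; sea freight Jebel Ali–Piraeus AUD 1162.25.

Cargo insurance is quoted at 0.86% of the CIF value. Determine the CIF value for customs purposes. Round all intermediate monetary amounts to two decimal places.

CIF value: AUD 390192.83

Let C be the CIF value. C = EXW price + pre-shipment costs + freight + 0.86% × C
C − 0.86% × C = 383580.10 + 1542.78 + 114.82 + 437.22 + 1162.25
0.9914 × C = 386837.17
C = 386837.17 / 0.9914 = 390192.83
Insurance premium = 0.86% × 390192.83 = 3355.66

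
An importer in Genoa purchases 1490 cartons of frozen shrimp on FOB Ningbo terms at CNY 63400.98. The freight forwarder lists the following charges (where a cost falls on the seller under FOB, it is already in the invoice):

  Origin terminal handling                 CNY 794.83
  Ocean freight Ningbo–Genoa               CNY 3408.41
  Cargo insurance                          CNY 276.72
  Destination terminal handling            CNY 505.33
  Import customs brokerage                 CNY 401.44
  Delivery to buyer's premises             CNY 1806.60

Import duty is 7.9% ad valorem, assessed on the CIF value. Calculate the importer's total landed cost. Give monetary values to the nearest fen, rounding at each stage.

FOB: the seller bears costs until goods are on board at the origin port; the buyer bears freight, insurance and all costs thereafter.
Already in the invoice (seller's account under FOB): origin terminal — exclude.
CIF value = FOB price + freight + insurance = 63400.98 + 3408.41 + 276.72 = 67086.11
Import duty = 67086.11 × 7.9% = 5299.80
Buyer bears: freight 3408.41 + insurance 276.72 + destination terminal 505.33 + brokerage 401.44 + delivery 1806.60 + duty 5299.80 = 11698.30
Landed cost = invoice 63400.98 + 11698.30 = 75099.28

Total landed cost: CNY 75099.28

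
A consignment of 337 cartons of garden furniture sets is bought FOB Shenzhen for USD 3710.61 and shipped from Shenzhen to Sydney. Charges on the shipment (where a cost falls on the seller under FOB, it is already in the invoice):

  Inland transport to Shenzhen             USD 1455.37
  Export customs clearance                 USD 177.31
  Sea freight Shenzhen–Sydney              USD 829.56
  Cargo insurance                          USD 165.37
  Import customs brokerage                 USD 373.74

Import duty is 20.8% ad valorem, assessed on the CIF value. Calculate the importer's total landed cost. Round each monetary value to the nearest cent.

Total landed cost: USD 6058.03

FOB: the seller bears costs until goods are on board at the origin port; the buyer bears freight, insurance and all costs thereafter.
Already in the invoice (seller's account under FOB): inland to port, export clearance — exclude.
CIF value = FOB price + freight + insurance = 3710.61 + 829.56 + 165.37 = 4705.54
Import duty = 4705.54 × 20.8% = 978.75
Buyer bears: freight 829.56 + insurance 165.37 + brokerage 373.74 + duty 978.75 = 2347.42
Landed cost = invoice 3710.61 + 2347.42 = 6058.03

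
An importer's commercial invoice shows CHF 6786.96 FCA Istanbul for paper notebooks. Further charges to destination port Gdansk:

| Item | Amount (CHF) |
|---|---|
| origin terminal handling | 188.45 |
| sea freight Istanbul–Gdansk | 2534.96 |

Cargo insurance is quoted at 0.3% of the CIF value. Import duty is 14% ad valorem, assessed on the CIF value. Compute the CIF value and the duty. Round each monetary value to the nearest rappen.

CIF value: CHF 9538.99; import duty: CHF 1335.46

Let C be the CIF value. C = FCA price + pre-shipment costs + freight + 0.3% × C
C − 0.3% × C = 6786.96 + 188.45 + 2534.96
0.997 × C = 9510.37
C = 9510.37 / 0.997 = 9538.99
Insurance premium = 0.3% × 9538.99 = 28.62
Import duty = 9538.99 × 14% = 1335.46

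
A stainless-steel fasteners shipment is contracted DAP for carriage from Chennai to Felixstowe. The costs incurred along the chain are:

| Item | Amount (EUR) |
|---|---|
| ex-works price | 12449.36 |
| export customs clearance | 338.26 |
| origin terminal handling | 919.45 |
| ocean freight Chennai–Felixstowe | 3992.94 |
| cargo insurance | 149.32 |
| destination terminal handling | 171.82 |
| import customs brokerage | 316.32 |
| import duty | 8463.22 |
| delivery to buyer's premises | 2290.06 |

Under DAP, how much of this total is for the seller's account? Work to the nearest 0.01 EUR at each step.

DAP: the seller bears all costs to the named destination except import duty and clearance.
Seller's account: goods 12449.36 + export clearance 338.26 + origin terminal 919.45 + freight 3992.94 + insurance 149.32 + destination terminal 171.82 + delivery 2290.06 = 20311.21
Buyer's account: brokerage 316.32 + duty 8463.22 = 8779.54

Seller's account: EUR 20311.21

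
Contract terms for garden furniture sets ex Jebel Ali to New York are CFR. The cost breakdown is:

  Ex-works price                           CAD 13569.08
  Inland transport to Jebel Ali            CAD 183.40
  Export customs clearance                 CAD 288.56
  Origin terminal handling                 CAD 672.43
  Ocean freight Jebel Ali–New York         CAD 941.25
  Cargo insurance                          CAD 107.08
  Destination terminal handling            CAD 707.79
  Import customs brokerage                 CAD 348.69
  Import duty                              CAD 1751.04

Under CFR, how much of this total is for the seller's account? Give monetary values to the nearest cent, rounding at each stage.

CFR: the seller pays costs through ocean freight to the destination port, but not insurance.
Seller's account: goods 13569.08 + inland to port 183.40 + export clearance 288.56 + origin terminal 672.43 + freight 941.25 = 15654.72
Buyer's account: insurance 107.08 + destination terminal 707.79 + brokerage 348.69 + duty 1751.04 = 2914.60

Seller's account: CAD 15654.72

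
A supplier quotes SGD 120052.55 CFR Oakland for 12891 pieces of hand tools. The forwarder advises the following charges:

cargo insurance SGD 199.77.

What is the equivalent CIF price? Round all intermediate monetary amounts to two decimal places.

CIF price: SGD 120252.32

From CFR to CIF, the seller additionally bears: insurance.
CIF price = 120052.55 + 199.77 = 120252.32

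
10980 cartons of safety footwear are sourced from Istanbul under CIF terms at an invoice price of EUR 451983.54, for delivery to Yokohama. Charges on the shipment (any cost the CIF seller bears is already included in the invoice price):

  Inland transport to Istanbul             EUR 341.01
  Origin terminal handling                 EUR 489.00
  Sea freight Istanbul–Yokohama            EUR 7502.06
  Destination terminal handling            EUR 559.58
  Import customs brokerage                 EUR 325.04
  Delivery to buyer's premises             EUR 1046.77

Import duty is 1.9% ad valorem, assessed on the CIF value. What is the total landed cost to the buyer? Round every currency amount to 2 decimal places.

CIF: the seller pays costs through ocean freight and marine insurance to the destination port.
Already in the invoice (seller's account under CIF): inland to port, origin terminal, freight — exclude.
The CIF price already equals the CIF value: 451983.54
Import duty = 451983.54 × 1.9% = 8587.69
Buyer bears: destination terminal 559.58 + brokerage 325.04 + delivery 1046.77 + duty 8587.69 = 10519.08
Landed cost = invoice 451983.54 + 10519.08 = 462502.62

Total landed cost: EUR 462502.62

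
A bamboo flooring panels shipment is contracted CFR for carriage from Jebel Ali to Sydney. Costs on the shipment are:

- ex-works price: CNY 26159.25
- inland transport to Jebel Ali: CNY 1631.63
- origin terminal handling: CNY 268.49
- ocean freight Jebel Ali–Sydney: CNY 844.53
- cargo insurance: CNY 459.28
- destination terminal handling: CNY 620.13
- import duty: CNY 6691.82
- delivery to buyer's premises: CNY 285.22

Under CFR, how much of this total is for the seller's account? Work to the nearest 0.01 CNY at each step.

CFR: the seller pays costs through ocean freight to the destination port, but not insurance.
Seller's account: goods 26159.25 + inland to port 1631.63 + origin terminal 268.49 + freight 844.53 = 28903.90
Buyer's account: insurance 459.28 + destination terminal 620.13 + duty 6691.82 + delivery 285.22 = 8056.45

Seller's account: CNY 28903.90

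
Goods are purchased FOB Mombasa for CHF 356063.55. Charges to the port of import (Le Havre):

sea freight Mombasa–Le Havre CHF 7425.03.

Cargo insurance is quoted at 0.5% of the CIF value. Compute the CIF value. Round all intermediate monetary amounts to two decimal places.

Let C be the CIF value. C = FOB price + freight + 0.5% × C
C − 0.5% × C = 356063.55 + 7425.03
0.995 × C = 363488.58
C = 363488.58 / 0.995 = 365315.16
Insurance premium = 0.5% × 365315.16 = 1826.58

CIF value: CHF 365315.16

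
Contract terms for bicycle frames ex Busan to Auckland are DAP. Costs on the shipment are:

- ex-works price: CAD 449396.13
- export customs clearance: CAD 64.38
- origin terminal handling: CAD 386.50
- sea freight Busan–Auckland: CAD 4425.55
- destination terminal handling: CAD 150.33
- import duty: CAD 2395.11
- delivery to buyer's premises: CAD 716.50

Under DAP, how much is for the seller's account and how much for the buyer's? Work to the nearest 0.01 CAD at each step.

Seller: CAD 455139.39; buyer: CAD 2395.11

DAP: the seller bears all costs to the named destination except import duty and clearance.
Seller's account: goods 449396.13 + export clearance 64.38 + origin terminal 386.50 + freight 4425.55 + destination terminal 150.33 + delivery 716.50 = 455139.39
Buyer's account: duty 2395.11 = 2395.11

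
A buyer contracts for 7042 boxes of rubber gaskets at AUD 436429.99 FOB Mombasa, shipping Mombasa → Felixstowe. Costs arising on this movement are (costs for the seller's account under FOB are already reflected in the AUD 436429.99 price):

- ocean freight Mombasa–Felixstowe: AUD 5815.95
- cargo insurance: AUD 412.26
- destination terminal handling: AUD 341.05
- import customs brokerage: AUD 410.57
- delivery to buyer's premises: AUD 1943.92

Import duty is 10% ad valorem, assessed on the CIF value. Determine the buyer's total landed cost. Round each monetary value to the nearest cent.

FOB: the seller bears costs until goods are on board at the origin port; the buyer bears freight, insurance and all costs thereafter.
CIF value = FOB price + freight + insurance = 436429.99 + 5815.95 + 412.26 = 442658.20
Import duty = 442658.20 × 10% = 44265.82
Buyer bears: freight 5815.95 + insurance 412.26 + destination terminal 341.05 + brokerage 410.57 + delivery 1943.92 + duty 44265.82 = 53189.57
Landed cost = invoice 436429.99 + 53189.57 = 489619.56

Total landed cost: AUD 489619.56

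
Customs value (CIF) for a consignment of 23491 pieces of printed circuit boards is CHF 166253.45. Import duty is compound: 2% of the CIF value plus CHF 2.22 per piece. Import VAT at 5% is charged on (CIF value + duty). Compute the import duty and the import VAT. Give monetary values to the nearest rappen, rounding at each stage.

Import duty: CHF 55475.09; import VAT: CHF 11086.43

Ad valorem component: 166253.45 × 2% = 3325.07
Specific component: 23491 × 2.22 = 52150.02
Import duty = 3325.07 + 52150.02 = 55475.09
VAT base = CIF + duty = 166253.45 + 55475.09 = 221728.54
Import VAT = 221728.54 × 5% = 11086.43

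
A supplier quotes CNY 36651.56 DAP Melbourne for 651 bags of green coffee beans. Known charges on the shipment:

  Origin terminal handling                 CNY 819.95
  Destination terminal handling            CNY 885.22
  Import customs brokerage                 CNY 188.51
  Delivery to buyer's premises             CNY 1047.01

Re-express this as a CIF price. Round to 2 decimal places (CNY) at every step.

Not relevant to the conversion: origin terminal — on the seller under both DAP and CIF; already in the DAP price and stays in the CIF price. brokerage — on the buyer under both terms; not part of either seller's price.
From DAP to CIF, the seller no longer bears: destination terminal, delivery.
CIF price = 36651.56 − 885.22 − 1047.01 = 34719.33

CIF price: CNY 34719.33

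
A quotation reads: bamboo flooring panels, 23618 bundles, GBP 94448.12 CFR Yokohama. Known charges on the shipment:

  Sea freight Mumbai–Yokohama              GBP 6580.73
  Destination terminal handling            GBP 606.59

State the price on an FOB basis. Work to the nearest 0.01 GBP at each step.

Not relevant to the conversion: destination terminal — on the buyer under both terms; not part of either seller's price.
From CFR to FOB, the seller no longer bears: freight.
FOB price = 94448.12 − 6580.73 = 87867.39

FOB price: GBP 87867.39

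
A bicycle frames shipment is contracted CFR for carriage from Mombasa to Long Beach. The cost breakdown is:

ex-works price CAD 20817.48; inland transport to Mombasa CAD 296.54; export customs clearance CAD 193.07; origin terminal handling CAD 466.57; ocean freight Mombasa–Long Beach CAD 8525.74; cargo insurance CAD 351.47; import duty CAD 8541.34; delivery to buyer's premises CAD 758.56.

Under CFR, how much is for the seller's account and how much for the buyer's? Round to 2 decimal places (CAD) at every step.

Seller: CAD 30299.40; buyer: CAD 9651.37

CFR: the seller pays costs through ocean freight to the destination port, but not insurance.
Seller's account: goods 20817.48 + inland to port 296.54 + export clearance 193.07 + origin terminal 466.57 + freight 8525.74 = 30299.40
Buyer's account: insurance 351.47 + duty 8541.34 + delivery 758.56 = 9651.37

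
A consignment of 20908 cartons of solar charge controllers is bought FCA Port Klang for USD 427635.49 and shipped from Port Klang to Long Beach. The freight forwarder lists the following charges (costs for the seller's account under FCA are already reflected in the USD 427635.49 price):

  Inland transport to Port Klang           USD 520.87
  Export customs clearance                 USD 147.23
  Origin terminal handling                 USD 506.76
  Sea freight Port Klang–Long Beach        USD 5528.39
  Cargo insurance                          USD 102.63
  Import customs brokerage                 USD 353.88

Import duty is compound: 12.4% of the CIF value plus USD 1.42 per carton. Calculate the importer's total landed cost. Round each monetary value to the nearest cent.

FCA: the seller delivers export-cleared goods to the carrier; the buyer bears costs from that point.
Already in the invoice (seller's account under FCA): inland to port, export clearance — exclude.
CIF value = FCA price + origin terminal + freight + insurance = 427635.49 + 506.76 + 5528.39 + 102.63 = 433773.27
Ad valorem component: 433773.27 × 12.4% = 53787.89
Specific component: 20908 × 1.42 = 29689.36
Import duty = 53787.89 + 29689.36 = 83477.25
Buyer bears: origin terminal 506.76 + freight 5528.39 + insurance 102.63 + brokerage 353.88 + duty 83477.25 = 89968.91
Landed cost = invoice 427635.49 + 89968.91 = 517604.40

Total landed cost: USD 517604.40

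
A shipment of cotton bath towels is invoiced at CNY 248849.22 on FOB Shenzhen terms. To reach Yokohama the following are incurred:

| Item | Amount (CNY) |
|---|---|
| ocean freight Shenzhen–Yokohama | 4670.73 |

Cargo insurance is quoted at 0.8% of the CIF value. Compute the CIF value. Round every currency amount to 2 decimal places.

CIF value: CNY 255564.47

Let C be the CIF value. C = FOB price + freight + 0.8% × C
C − 0.8% × C = 248849.22 + 4670.73
0.992 × C = 253519.95
C = 253519.95 / 0.992 = 255564.47
Insurance premium = 0.8% × 255564.47 = 2044.52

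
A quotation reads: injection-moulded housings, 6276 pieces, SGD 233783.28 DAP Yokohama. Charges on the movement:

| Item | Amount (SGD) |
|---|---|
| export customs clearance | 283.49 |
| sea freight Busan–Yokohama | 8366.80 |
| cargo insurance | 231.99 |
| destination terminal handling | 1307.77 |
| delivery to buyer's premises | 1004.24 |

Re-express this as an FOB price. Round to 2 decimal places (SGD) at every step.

FOB price: SGD 222872.48

Not relevant to the conversion: export clearance — on the seller under both DAP and FOB; already in the DAP price and stays in the FOB price.
From DAP to FOB, the seller no longer bears: freight, insurance, destination terminal, delivery.
FOB price = 233783.28 − 8366.80 − 231.99 − 1307.77 − 1004.24 = 222872.48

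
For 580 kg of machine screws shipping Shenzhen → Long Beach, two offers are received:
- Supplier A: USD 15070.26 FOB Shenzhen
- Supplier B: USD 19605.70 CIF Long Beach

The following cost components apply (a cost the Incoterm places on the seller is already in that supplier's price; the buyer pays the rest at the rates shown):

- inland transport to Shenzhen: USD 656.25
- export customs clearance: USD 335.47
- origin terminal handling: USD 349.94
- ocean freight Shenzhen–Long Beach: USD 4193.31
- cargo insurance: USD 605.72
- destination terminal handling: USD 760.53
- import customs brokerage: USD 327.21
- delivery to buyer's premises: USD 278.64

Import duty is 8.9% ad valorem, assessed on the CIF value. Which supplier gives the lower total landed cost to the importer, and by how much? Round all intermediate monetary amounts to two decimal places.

Supplier B is cheaper by USD 287.05

Supplier A (FOB):
CIF value = FOB price + freight + insurance = 15070.26 + 4193.31 + 605.72 = 19869.29
Import duty = 19869.29 × 8.9% = 1768.37
Buyer bears (A): 4193.31 + 605.72 + 760.53 + 327.21 + 278.64 = 6165.41
Landed cost (A) = invoice 15070.26 + 6165.41 + duty 1768.37 = 23004.04
Supplier B (CIF):
The CIF price already equals the CIF value: 19605.70
Import duty = 19605.70 × 8.9% = 1744.91
Buyer bears (B): 760.53 + 327.21 + 278.64 = 1366.38
Landed cost (B) = invoice 19605.70 + 1366.38 + duty 1744.91 = 22716.99
Difference = |23004.04 − 22716.99| = 287.05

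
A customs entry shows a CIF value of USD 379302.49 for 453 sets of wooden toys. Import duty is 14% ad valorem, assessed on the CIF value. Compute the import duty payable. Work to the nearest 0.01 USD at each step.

Import duty: USD 53102.35

Import duty = 379302.49 × 14% = 53102.35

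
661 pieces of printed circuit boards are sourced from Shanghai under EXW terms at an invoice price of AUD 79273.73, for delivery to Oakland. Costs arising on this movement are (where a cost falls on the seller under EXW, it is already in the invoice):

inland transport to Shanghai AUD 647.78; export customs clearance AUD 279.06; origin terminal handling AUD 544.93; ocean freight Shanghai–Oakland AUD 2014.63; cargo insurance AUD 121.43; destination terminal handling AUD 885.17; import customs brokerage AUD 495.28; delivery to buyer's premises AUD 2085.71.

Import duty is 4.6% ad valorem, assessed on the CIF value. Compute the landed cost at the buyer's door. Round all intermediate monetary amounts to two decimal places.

EXW: the seller makes goods available at their premises; the buyer bears all onward costs.
CIF value = EXW price + inland to port + export clearance + origin terminal + freight + insurance = 79273.73 + 647.78 + 279.06 + 544.93 + 2014.63 + 121.43 = 82881.56
Import duty = 82881.56 × 4.6% = 3812.55
Buyer bears: inland to port 647.78 + export clearance 279.06 + origin terminal 544.93 + freight 2014.63 + insurance 121.43 + destination terminal 885.17 + brokerage 495.28 + delivery 2085.71 + duty 3812.55 = 10886.54
Landed cost = invoice 79273.73 + 10886.54 = 90160.27

Total landed cost: AUD 90160.27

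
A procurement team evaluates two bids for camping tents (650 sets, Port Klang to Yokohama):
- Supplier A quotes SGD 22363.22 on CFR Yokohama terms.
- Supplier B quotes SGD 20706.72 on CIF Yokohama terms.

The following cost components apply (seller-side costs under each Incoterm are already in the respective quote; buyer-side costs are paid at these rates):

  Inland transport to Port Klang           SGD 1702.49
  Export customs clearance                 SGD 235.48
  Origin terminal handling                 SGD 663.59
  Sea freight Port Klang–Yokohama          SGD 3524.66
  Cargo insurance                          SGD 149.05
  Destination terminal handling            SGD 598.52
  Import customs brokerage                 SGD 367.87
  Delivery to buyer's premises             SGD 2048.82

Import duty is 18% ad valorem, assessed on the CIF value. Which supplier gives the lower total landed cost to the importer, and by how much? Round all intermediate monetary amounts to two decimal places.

Supplier A (CFR):
CIF value = CFR price + insurance = 22363.22 + 149.05 = 22512.27
Import duty = 22512.27 × 18% = 4052.21
Buyer bears (A): 149.05 + 598.52 + 367.87 + 2048.82 = 3164.26
Landed cost (A) = invoice 22363.22 + 3164.26 + duty 4052.21 = 29579.69
Supplier B (CIF):
The CIF price already equals the CIF value: 20706.72
Import duty = 20706.72 × 18% = 3727.21
Buyer bears (B): 598.52 + 367.87 + 2048.82 = 3015.21
Landed cost (B) = invoice 20706.72 + 3015.21 + duty 3727.21 = 27449.14
Difference = |29579.69 − 27449.14| = 2130.55

Supplier B is cheaper by SGD 2130.55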